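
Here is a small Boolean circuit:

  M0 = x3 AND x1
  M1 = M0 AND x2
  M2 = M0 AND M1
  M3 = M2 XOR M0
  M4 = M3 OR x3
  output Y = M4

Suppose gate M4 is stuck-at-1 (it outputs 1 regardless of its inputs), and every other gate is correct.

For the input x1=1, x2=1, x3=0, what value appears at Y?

1

Propagate with M4 forced: M0=0, M1=0, M2=0, M3=0, M4=1 [stuck-at-1].
So Y = 1. (Without the fault it would be 0.)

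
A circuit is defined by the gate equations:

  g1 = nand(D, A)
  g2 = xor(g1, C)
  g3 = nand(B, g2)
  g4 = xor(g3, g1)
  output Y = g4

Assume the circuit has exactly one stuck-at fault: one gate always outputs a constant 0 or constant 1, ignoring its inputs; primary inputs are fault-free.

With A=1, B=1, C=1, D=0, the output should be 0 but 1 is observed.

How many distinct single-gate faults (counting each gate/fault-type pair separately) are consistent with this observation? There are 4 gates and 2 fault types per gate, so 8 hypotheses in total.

3

Fault-free: g1=1, g2=0, g3=1, g4=0 → 0. Observed 1.
  g1 stuck-at-0: output 0 ✗
  g1 stuck-at-1: output 0 ✗
  g2 stuck-at-0: output 0 ✗
  g2 stuck-at-1: output 1 ✓
  g3 stuck-at-0: output 1 ✓
  g3 stuck-at-1: output 0 ✗
  g4 stuck-at-0: output 0 ✗
  g4 stuck-at-1: output 1 ✓
Consistent faults: {g2 stuck-at-1, g3 stuck-at-0, g4 stuck-at-1} — 3 in all.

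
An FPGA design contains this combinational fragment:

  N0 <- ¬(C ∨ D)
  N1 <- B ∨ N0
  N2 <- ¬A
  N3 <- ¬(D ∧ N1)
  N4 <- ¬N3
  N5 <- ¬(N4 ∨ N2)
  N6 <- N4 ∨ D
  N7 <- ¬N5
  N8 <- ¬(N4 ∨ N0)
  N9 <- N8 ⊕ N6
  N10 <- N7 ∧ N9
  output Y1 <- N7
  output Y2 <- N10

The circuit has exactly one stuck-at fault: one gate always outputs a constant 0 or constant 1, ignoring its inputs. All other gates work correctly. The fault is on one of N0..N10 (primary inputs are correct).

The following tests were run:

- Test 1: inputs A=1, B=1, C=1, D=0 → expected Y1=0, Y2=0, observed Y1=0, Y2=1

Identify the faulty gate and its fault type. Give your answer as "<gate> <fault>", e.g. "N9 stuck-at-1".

Fault-free values for test 1 (A=1, B=1, C=1, D=0): N0=0, N1=1, N2=0, N3=1, N4=0, N5=1, N6=0, N7=0, N8=1, N9=1, N10=0, giving Y1=0, Y2=0. Observed Y1=0, Y2=1.
Test 1: faults giving observed Y1=0, Y2=1 are {N10 stuck-at-1}.
Only N10 stuck-at-1 is consistent with every test.

N10 stuck-at-1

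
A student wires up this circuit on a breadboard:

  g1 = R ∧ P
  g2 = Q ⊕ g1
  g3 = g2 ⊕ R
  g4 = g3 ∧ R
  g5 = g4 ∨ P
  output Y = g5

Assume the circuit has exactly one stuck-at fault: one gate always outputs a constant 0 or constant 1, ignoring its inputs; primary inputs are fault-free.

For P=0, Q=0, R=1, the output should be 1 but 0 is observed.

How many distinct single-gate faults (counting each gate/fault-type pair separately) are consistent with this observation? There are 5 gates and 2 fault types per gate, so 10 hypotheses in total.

5

Fault-free: g1=0, g2=0, g3=1, g4=1, g5=1 → 1. Observed 0.
  g1 stuck-at-0: output 1 ✗
  g1 stuck-at-1: output 0 ✓
  g2 stuck-at-0: output 1 ✗
  g2 stuck-at-1: output 0 ✓
  g3 stuck-at-0: output 0 ✓
  g3 stuck-at-1: output 1 ✗
  g4 stuck-at-0: output 0 ✓
  g4 stuck-at-1: output 1 ✗
  g5 stuck-at-0: output 0 ✓
  g5 stuck-at-1: output 1 ✗
Consistent faults: {g1 stuck-at-1, g2 stuck-at-1, g3 stuck-at-0, g4 stuck-at-0, g5 stuck-at-0} — 5 in all.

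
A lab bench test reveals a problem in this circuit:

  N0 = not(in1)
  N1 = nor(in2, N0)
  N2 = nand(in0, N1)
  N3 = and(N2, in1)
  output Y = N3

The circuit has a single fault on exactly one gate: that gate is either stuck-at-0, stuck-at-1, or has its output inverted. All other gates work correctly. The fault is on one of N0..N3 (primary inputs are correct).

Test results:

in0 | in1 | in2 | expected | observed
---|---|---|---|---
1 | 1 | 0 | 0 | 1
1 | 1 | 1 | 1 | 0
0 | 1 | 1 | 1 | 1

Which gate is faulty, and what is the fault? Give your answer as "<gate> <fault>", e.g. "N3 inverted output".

N1 inverted output

Fault-free values for test 1 (in0=1, in1=1, in2=0): N0=0, N1=1, N2=0, N3=0, giving Y=0. Observed 1.
Test 1: faults giving observed 1 are {N0 stuck-at-1, N0 inverted output, N1 stuck-at-0, N1 inverted output, N2 stuck-at-1, N2 inverted output, N3 stuck-at-1, N3 inverted output}.
Test 2 (in0=1, in1=1, in2=1): fault-free N0=0, N1=0, N2=1, N3=1 → 1; observed 0. Eliminates N0 stuck-at-1, N0 inverted output, N1 stuck-at-0, N2 stuck-at-1, N3 stuck-at-1.
Test 3 (in0=0, in1=1, in2=1): fault-free N0=0, N1=0, N2=1, N3=1 → 1; observed 1. Eliminates N2 inverted output, N3 inverted output.
Only N1 inverted output is consistent with every test.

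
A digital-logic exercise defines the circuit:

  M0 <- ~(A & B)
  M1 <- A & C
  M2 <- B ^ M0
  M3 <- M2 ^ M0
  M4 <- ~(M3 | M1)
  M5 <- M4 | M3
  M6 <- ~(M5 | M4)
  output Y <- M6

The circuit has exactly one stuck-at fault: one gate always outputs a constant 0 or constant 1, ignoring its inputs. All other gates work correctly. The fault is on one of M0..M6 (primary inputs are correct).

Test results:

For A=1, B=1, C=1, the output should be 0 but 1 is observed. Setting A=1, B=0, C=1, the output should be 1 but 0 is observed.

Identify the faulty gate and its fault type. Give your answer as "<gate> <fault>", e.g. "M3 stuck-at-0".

Fault-free values for test 1 (A=1, B=1, C=1): M0=0, M1=1, M2=1, M3=1, M4=0, M5=1, M6=0, giving Y=0. Observed 1.
Test 1: faults giving observed 1 are {M2 stuck-at-0, M3 stuck-at-0, M5 stuck-at-0, M6 stuck-at-1}.
Test 2 (A=1, B=0, C=1): fault-free M0=1, M1=1, M2=1, M3=0, M4=0, M5=0, M6=1 → 1; observed 0. Eliminates M3 stuck-at-0, M5 stuck-at-0, M6 stuck-at-1.
Only M2 stuck-at-0 is consistent with every test.

M2 stuck-at-0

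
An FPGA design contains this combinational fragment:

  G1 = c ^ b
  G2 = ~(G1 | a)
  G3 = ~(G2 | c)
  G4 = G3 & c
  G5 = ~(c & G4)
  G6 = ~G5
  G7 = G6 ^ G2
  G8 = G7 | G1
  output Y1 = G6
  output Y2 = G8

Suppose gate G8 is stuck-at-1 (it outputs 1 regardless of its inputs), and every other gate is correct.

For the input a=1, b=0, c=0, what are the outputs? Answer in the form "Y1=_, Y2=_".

Propagate with G8 forced: G1=0, G2=0, G3=1, G4=0, G5=1, G6=0, G7=0, G8=1 [stuck-at-1].
So the outputs are Y1=0, Y2=1. (Without the fault they would be Y1=0, Y2=0.)

Y1=0, Y2=1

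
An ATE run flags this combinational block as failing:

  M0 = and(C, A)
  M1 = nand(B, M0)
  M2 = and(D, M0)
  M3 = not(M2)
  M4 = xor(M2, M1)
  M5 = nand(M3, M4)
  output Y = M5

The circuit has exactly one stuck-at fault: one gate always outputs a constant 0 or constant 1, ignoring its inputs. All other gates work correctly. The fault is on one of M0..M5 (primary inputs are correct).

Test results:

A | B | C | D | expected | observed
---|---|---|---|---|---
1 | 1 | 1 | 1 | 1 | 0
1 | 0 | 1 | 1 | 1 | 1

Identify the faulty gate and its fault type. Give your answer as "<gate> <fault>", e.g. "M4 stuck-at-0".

Fault-free values for test 1 (A=1, B=1, C=1, D=1): M0=1, M1=0, M2=1, M3=0, M4=1, M5=1, giving Y=1. Observed 0.
Test 1: faults giving observed 0 are {M0 stuck-at-0, M3 stuck-at-1, M5 stuck-at-0}.
Test 2 (A=1, B=0, C=1, D=1): fault-free M0=1, M1=1, M2=1, M3=0, M4=0, M5=1 → 1; observed 1. Eliminates M0 stuck-at-0, M5 stuck-at-0.
Only M3 stuck-at-1 is consistent with every test.

M3 stuck-at-1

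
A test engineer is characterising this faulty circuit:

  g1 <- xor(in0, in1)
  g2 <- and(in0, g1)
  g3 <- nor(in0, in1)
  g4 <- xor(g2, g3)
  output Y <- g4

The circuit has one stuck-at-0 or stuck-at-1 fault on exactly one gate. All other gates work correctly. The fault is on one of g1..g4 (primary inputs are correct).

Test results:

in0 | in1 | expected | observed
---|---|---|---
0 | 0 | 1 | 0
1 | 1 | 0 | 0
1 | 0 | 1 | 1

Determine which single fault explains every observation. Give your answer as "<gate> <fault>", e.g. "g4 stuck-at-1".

g3 stuck-at-0

Fault-free values for test 1 (in0=0, in1=0): g1=0, g2=0, g3=1, g4=1, giving Y=1. Observed 0.
Test 1: faults giving observed 0 are {g2 stuck-at-1, g3 stuck-at-0, g4 stuck-at-0}.
Test 2 (in0=1, in1=1): fault-free g1=0, g2=0, g3=0, g4=0 → 0; observed 0. Eliminates g2 stuck-at-1.
Test 3 (in0=1, in1=0): fault-free g1=1, g2=1, g3=0, g4=1 → 1; observed 1. Eliminates g4 stuck-at-0.
Only g3 stuck-at-0 is consistent with every test.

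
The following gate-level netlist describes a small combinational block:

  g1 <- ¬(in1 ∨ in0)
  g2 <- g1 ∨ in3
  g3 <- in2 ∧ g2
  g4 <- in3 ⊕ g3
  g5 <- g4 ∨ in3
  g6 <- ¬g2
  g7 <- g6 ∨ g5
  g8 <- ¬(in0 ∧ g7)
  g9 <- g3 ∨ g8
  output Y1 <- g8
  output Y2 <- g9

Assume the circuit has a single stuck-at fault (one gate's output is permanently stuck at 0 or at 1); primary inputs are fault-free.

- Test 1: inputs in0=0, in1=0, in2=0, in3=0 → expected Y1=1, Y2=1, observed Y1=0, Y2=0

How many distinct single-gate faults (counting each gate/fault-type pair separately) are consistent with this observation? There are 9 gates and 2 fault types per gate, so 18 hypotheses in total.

Fault-free: g1=1, g2=1, g3=0, g4=0, g5=0, g6=0, g7=0, g8=1, g9=1 → Y1=1, Y2=1. Observed Y1=0, Y2=0.
  g1: none of the 2 fault types match ✗
  g2: none of the 2 fault types match ✗
  g3: none of the 2 fault types match ✗
  g4: none of the 2 fault types match ✗
  g5: none of the 2 fault types match ✗
  g6: none of the 2 fault types match ✗
  g7: none of the 2 fault types match ✗
  g8: stuck-at-0 ✓; others ✗
  g9: none of the 2 fault types match ✗
Consistent faults: {g8 stuck-at-0} — 1 in all.

1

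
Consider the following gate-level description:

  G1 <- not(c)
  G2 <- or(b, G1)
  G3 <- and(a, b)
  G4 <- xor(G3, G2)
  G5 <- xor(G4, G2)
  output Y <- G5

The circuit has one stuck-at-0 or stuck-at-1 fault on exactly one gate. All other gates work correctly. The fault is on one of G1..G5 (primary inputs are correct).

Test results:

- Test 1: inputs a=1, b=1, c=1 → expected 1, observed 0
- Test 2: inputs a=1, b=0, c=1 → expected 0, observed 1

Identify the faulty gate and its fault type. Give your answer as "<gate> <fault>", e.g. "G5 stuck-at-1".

Fault-free values for test 1 (a=1, b=1, c=1): G1=0, G2=1, G3=1, G4=0, G5=1, giving Y=1. Observed 0.
Test 1: faults giving observed 0 are {G3 stuck-at-0, G4 stuck-at-1, G5 stuck-at-0}.
Test 2 (a=1, b=0, c=1): fault-free G1=0, G2=0, G3=0, G4=0, G5=0 → 0; observed 1. Eliminates G3 stuck-at-0, G5 stuck-at-0.
Only G4 stuck-at-1 is consistent with every test.

G4 stuck-at-1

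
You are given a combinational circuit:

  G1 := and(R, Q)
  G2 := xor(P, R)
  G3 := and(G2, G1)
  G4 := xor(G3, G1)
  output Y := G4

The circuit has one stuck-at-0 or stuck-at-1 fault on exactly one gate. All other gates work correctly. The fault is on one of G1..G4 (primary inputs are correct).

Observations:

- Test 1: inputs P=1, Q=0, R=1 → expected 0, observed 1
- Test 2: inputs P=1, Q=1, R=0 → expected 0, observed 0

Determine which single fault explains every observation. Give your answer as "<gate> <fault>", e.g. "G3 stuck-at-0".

G1 stuck-at-1

Fault-free values for test 1 (P=1, Q=0, R=1): G1=0, G2=0, G3=0, G4=0, giving Y=0. Observed 1.
Test 1: faults giving observed 1 are {G1 stuck-at-1, G3 stuck-at-1, G4 stuck-at-1}.
Test 2 (P=1, Q=1, R=0): fault-free G1=0, G2=1, G3=0, G4=0 → 0; observed 0. Eliminates G3 stuck-at-1, G4 stuck-at-1.
Only G1 stuck-at-1 is consistent with every test.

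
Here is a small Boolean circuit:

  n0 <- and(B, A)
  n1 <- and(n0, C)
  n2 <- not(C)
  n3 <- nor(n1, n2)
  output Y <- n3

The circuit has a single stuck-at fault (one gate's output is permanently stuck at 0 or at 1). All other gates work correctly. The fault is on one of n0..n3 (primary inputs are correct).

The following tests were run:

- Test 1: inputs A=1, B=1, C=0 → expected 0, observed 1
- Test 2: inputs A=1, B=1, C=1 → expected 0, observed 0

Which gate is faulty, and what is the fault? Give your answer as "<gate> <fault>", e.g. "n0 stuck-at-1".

Fault-free values for test 1 (A=1, B=1, C=0): n0=1, n1=0, n2=1, n3=0, giving Y=0. Observed 1.
Test 1: faults giving observed 1 are {n2 stuck-at-0, n3 stuck-at-1}.
Test 2 (A=1, B=1, C=1): fault-free n0=1, n1=1, n2=0, n3=0 → 0; observed 0. Eliminates n3 stuck-at-1.
Only n2 stuck-at-0 is consistent with every test.

n2 stuck-at-0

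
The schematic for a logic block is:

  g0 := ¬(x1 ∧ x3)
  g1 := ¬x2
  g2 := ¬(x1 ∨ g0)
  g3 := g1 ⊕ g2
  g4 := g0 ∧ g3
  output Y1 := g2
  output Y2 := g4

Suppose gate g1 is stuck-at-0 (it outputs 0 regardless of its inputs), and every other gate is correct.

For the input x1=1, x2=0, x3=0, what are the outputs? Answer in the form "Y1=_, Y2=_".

Y1=0, Y2=0

Propagate with g1 forced: g0=1, g1=0 [stuck-at-0], g2=0, g3=0, g4=0.
So the outputs are Y1=0, Y2=0. (Without the fault they would be Y1=0, Y2=1.)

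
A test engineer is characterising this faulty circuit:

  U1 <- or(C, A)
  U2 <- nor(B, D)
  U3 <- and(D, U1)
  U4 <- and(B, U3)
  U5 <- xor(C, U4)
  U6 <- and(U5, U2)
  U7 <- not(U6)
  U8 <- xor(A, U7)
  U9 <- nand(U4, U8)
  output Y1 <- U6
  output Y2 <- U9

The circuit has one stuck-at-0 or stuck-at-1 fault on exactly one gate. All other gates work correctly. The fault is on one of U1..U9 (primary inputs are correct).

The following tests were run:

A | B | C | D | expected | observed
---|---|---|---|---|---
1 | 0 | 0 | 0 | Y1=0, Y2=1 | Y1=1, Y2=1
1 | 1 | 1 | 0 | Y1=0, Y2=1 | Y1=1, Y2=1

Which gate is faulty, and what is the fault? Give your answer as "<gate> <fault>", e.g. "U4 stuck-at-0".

Fault-free values for test 1 (A=1, B=0, C=0, D=0): U1=1, U2=1, U3=0, U4=0, U5=0, U6=0, U7=1, U8=0, U9=1, giving Y1=0, Y2=1. Observed Y1=1, Y2=1.
Test 1: faults giving observed Y1=1, Y2=1 are {U5 stuck-at-1, U6 stuck-at-1}.
Test 2 (A=1, B=1, C=1, D=0): fault-free U1=1, U2=0, U3=0, U4=0, U5=1, U6=0, U7=1, U8=0, U9=1 → Y1=0, Y2=1; observed Y1=1, Y2=1. Eliminates U5 stuck-at-1.
Only U6 stuck-at-1 is consistent with every test.

U6 stuck-at-1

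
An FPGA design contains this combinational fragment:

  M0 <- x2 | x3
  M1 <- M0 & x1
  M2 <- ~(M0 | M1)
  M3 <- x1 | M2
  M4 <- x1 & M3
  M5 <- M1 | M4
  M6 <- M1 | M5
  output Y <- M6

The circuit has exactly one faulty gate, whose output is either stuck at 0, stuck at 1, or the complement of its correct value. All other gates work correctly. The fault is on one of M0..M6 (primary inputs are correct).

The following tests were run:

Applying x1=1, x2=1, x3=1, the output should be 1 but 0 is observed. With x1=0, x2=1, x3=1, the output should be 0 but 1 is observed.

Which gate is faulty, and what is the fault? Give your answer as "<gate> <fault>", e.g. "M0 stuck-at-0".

M6 inverted output

Fault-free values for test 1 (x1=1, x2=1, x3=1): M0=1, M1=1, M2=0, M3=1, M4=1, M5=1, M6=1, giving Y=1. Observed 0.
Test 1: faults giving observed 0 are {M6 stuck-at-0, M6 inverted output}.
Test 2 (x1=0, x2=1, x3=1): fault-free M0=1, M1=0, M2=0, M3=0, M4=0, M5=0, M6=0 → 0; observed 1. Eliminates M6 stuck-at-0.
Only M6 inverted output is consistent with every test.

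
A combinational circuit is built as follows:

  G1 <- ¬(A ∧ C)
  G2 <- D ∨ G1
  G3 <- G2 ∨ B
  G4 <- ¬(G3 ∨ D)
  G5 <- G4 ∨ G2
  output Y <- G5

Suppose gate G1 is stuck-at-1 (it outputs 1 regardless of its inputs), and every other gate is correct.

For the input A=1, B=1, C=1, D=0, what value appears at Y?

Propagate with G1 forced: G1=1 [stuck-at-1], G2=1, G3=1, G4=0, G5=1.
So Y = 1. (Without the fault it would be 0.)

1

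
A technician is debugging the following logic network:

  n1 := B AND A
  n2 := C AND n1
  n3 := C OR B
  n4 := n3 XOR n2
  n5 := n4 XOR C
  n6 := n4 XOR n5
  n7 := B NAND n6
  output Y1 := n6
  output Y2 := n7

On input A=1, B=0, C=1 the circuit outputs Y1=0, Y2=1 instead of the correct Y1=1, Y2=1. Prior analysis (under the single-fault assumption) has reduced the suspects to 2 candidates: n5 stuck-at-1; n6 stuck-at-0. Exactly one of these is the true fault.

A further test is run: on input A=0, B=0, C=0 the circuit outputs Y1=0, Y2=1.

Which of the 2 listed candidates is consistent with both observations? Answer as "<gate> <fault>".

Evaluate each candidate on input A=0, B=0, C=0:
  n5 stuck-at-1: n1=0, n2=0, n3=0, n4=0, n5=1 [stuck-at-1], n6=1, n7=1 → Y1=1, Y2=1 — eliminated
  n6 stuck-at-0: n1=0, n2=0, n3=0, n4=0, n5=0, n6=0 [stuck-at-0], n7=1 → Y1=0, Y2=1 — matches
Only n6 stuck-at-0 reproduces the observed Y1=0, Y2=1.

n6 stuck-at-0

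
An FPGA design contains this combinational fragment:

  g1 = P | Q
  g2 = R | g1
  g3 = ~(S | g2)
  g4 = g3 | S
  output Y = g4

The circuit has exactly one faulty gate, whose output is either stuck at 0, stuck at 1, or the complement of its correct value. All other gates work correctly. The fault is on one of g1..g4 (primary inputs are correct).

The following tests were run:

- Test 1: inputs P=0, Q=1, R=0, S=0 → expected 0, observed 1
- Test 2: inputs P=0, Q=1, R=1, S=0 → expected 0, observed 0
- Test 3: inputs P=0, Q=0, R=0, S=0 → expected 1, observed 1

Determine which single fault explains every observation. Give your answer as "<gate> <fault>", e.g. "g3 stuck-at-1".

g1 stuck-at-0

Fault-free values for test 1 (P=0, Q=1, R=0, S=0): g1=1, g2=1, g3=0, g4=0, giving Y=0. Observed 1.
Test 1: faults giving observed 1 are {g1 stuck-at-0, g1 inverted output, g2 stuck-at-0, g2 inverted output, g3 stuck-at-1, g3 inverted output, g4 stuck-at-1, g4 inverted output}.
Test 2 (P=0, Q=1, R=1, S=0): fault-free g1=1, g2=1, g3=0, g4=0 → 0; observed 0. Eliminates g2 stuck-at-0, g2 inverted output, g3 stuck-at-1, g3 inverted output, g4 stuck-at-1, g4 inverted output.
Test 3 (P=0, Q=0, R=0, S=0): fault-free g1=0, g2=0, g3=1, g4=1 → 1; observed 1. Eliminates g1 inverted output.
Only g1 stuck-at-0 is consistent with every test.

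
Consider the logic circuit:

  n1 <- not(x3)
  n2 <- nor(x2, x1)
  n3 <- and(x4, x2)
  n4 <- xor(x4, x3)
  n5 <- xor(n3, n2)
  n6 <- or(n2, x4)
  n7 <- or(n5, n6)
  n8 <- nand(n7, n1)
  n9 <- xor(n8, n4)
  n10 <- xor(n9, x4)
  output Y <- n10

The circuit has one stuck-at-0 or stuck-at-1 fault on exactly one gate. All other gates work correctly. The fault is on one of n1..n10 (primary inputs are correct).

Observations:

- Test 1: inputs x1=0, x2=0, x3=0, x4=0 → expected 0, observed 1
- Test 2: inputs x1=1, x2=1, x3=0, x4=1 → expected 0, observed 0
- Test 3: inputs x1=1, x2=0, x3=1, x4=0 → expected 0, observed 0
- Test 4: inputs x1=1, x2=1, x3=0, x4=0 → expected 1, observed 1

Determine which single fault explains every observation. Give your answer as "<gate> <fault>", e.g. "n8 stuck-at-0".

Fault-free values for test 1 (x1=0, x2=0, x3=0, x4=0): n1=1, n2=1, n3=0, n4=0, n5=1, n6=1, n7=1, n8=0, n9=0, n10=0, giving Y=0. Observed 1.
Test 1: faults giving observed 1 are {n1 stuck-at-0, n2 stuck-at-0, n4 stuck-at-1, n7 stuck-at-0, n8 stuck-at-1, n9 stuck-at-1, n10 stuck-at-1}.
Test 2 (x1=1, x2=1, x3=0, x4=1): fault-free n1=1, n2=0, n3=1, n4=1, n5=1, n6=1, n7=1, n8=0, n9=1, n10=0 → 0; observed 0. Eliminates n1 stuck-at-0, n7 stuck-at-0, n8 stuck-at-1, n10 stuck-at-1.
Test 3 (x1=1, x2=0, x3=1, x4=0): fault-free n1=0, n2=0, n3=0, n4=1, n5=0, n6=0, n7=0, n8=1, n9=0, n10=0 → 0; observed 0. Eliminates n9 stuck-at-1.
Test 4 (x1=1, x2=1, x3=0, x4=0): fault-free n1=1, n2=0, n3=0, n4=0, n5=0, n6=0, n7=0, n8=1, n9=1, n10=1 → 1; observed 1. Eliminates n4 stuck-at-1.
Only n2 stuck-at-0 is consistent with every test.

n2 stuck-at-0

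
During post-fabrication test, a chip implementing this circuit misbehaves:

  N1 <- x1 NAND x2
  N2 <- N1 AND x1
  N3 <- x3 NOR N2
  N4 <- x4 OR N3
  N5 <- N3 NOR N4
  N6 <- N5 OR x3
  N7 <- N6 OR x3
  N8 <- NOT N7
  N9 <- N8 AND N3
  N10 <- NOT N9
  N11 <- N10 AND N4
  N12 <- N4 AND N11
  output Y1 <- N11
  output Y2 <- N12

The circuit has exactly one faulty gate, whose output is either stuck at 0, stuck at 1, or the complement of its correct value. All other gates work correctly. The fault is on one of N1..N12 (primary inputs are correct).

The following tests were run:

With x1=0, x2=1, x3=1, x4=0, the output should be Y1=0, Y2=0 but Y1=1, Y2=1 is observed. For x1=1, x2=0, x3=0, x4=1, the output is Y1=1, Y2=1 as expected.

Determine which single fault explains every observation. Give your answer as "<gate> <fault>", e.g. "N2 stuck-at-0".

N4 stuck-at-1

Fault-free values for test 1 (x1=0, x2=1, x3=1, x4=0): N1=1, N2=0, N3=0, N4=0, N5=1, N6=1, N7=1, N8=0, N9=0, N10=1, N11=0, N12=0, giving Y1=0, Y2=0. Observed Y1=1, Y2=1.
Test 1: faults giving observed Y1=1, Y2=1 are {N3 stuck-at-1, N3 inverted output, N4 stuck-at-1, N4 inverted output}.
Test 2 (x1=1, x2=0, x3=0, x4=1): fault-free N1=1, N2=1, N3=0, N4=1, N5=0, N6=0, N7=0, N8=1, N9=0, N10=1, N11=1, N12=1 → Y1=1, Y2=1; observed Y1=1, Y2=1. Eliminates N3 stuck-at-1, N3 inverted output, N4 inverted output.
Only N4 stuck-at-1 is consistent with every test.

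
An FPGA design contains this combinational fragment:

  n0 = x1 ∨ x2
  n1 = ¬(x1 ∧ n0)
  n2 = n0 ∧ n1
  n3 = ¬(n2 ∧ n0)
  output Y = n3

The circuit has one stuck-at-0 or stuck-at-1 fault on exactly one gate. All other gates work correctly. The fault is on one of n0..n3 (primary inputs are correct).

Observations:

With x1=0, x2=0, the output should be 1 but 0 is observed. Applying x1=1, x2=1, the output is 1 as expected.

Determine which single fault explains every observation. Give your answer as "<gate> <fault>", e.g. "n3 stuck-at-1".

Fault-free values for test 1 (x1=0, x2=0): n0=0, n1=1, n2=0, n3=1, giving Y=1. Observed 0.
Test 1: faults giving observed 0 are {n0 stuck-at-1, n3 stuck-at-0}.
Test 2 (x1=1, x2=1): fault-free n0=1, n1=0, n2=0, n3=1 → 1; observed 1. Eliminates n3 stuck-at-0.
Only n0 stuck-at-1 is consistent with every test.

n0 stuck-at-1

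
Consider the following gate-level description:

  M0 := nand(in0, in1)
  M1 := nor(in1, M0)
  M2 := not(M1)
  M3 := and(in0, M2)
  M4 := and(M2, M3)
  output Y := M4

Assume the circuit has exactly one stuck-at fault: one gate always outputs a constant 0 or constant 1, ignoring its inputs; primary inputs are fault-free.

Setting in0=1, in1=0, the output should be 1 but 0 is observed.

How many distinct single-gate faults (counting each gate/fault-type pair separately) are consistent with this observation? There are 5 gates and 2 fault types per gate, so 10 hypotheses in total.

Fault-free: M0=1, M1=0, M2=1, M3=1, M4=1 → 1. Observed 0.
  M0 stuck-at-0: output 0 ✓
  M0 stuck-at-1: output 1 ✗
  M1 stuck-at-0: output 1 ✗
  M1 stuck-at-1: output 0 ✓
  M2 stuck-at-0: output 0 ✓
  M2 stuck-at-1: output 1 ✗
  M3 stuck-at-0: output 0 ✓
  M3 stuck-at-1: output 1 ✗
  M4 stuck-at-0: output 0 ✓
  M4 stuck-at-1: output 1 ✗
Consistent faults: {M0 stuck-at-0, M1 stuck-at-1, M2 stuck-at-0, M3 stuck-at-0, M4 stuck-at-0} — 5 in all.

5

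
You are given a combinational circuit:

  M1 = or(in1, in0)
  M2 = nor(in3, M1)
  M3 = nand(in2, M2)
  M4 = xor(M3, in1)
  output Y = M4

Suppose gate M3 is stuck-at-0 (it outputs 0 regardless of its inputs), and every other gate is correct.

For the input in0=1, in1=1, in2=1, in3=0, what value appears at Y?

1

Propagate with M3 forced: M1=1, M2=0, M3=0 [stuck-at-0], M4=1.
So Y = 1. (Without the fault it would be 0.)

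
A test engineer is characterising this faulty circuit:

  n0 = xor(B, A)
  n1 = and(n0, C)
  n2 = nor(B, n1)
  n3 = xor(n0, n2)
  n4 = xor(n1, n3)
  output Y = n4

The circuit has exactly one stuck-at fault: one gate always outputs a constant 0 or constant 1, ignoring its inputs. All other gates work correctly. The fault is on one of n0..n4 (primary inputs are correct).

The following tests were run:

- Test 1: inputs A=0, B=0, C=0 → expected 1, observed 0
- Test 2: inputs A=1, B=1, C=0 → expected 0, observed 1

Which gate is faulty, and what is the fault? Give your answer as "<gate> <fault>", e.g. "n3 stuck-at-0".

n0 stuck-at-1

Fault-free values for test 1 (A=0, B=0, C=0): n0=0, n1=0, n2=1, n3=1, n4=1, giving Y=1. Observed 0.
Test 1: faults giving observed 0 are {n0 stuck-at-1, n2 stuck-at-0, n3 stuck-at-0, n4 stuck-at-0}.
Test 2 (A=1, B=1, C=0): fault-free n0=0, n1=0, n2=0, n3=0, n4=0 → 0; observed 1. Eliminates n2 stuck-at-0, n3 stuck-at-0, n4 stuck-at-0.
Only n0 stuck-at-1 is consistent with every test.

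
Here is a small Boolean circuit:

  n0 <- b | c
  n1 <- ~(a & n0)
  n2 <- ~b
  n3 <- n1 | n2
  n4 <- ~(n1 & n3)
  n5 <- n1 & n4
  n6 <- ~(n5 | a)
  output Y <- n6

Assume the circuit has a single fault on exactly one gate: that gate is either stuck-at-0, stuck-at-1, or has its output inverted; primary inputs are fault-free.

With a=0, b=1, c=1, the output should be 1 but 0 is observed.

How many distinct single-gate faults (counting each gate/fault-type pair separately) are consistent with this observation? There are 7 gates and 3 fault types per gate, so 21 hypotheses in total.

8

Fault-free: n0=1, n1=1, n2=0, n3=1, n4=0, n5=0, n6=1 → 1. Observed 0.
  n0: none of the 3 fault types match ✗
  n1: none of the 3 fault types match ✗
  n2: none of the 3 fault types match ✗
  n3: stuck-at-0, inverted output ✓; others ✗
  n4: stuck-at-1, inverted output ✓; others ✗
  n5: stuck-at-1, inverted output ✓; others ✗
  n6: stuck-at-0, inverted output ✓; others ✗
Consistent faults: {n3 stuck-at-0, n3 inverted output, n4 stuck-at-1, n4 inverted output, n5 stuck-at-1, n5 inverted output, n6 stuck-at-0, n6 inverted output} — 8 in all.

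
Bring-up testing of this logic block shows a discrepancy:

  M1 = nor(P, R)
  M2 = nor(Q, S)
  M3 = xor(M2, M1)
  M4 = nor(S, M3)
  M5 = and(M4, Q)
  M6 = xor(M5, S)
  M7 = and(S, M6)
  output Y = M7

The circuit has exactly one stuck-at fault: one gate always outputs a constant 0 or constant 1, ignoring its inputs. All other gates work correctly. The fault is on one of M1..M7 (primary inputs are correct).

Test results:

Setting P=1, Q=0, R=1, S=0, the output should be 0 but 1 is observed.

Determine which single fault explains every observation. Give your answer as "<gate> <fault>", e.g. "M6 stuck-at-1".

M7 stuck-at-1

Fault-free values for test 1 (P=1, Q=0, R=1, S=0): M1=0, M2=1, M3=1, M4=0, M5=0, M6=0, M7=0, giving Y=0. Observed 1.
Test 1: faults giving observed 1 are {M7 stuck-at-1}.
Only M7 stuck-at-1 is consistent with every test.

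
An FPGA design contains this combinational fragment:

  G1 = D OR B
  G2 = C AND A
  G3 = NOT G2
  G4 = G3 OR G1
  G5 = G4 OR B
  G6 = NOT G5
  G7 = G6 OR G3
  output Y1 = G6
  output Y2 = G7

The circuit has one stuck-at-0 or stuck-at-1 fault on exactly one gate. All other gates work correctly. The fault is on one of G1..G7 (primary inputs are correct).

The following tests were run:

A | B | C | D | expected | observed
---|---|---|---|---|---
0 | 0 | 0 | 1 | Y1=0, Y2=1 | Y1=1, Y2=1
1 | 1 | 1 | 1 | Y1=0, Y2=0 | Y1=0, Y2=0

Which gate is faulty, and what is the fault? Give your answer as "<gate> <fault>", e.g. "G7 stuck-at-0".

Fault-free values for test 1 (A=0, B=0, C=0, D=1): G1=1, G2=0, G3=1, G4=1, G5=1, G6=0, G7=1, giving Y1=0, Y2=1. Observed Y1=1, Y2=1.
Test 1: faults giving observed Y1=1, Y2=1 are {G4 stuck-at-0, G5 stuck-at-0, G6 stuck-at-1}.
Test 2 (A=1, B=1, C=1, D=1): fault-free G1=1, G2=1, G3=0, G4=1, G5=1, G6=0, G7=0 → Y1=0, Y2=0; observed Y1=0, Y2=0. Eliminates G5 stuck-at-0, G6 stuck-at-1.
Only G4 stuck-at-0 is consistent with every test.

G4 stuck-at-0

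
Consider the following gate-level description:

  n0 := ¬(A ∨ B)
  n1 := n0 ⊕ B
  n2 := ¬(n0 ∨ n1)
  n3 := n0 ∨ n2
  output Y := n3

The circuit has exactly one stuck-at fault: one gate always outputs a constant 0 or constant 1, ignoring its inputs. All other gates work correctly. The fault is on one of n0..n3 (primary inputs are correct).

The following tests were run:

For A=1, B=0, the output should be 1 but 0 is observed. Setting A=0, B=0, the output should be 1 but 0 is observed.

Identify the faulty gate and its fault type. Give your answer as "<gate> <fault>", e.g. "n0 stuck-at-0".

Fault-free values for test 1 (A=1, B=0): n0=0, n1=0, n2=1, n3=1, giving Y=1. Observed 0.
Test 1: faults giving observed 0 are {n1 stuck-at-1, n2 stuck-at-0, n3 stuck-at-0}.
Test 2 (A=0, B=0): fault-free n0=1, n1=1, n2=0, n3=1 → 1; observed 0. Eliminates n1 stuck-at-1, n2 stuck-at-0.
Only n3 stuck-at-0 is consistent with every test.

n3 stuck-at-0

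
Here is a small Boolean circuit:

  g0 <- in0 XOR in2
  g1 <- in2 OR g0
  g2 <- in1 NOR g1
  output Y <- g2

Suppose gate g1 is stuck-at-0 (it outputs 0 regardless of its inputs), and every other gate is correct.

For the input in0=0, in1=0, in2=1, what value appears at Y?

Propagate with g1 forced: g0=1, g1=0 [stuck-at-0], g2=1.
So Y = 1. (Without the fault it would be 0.)

1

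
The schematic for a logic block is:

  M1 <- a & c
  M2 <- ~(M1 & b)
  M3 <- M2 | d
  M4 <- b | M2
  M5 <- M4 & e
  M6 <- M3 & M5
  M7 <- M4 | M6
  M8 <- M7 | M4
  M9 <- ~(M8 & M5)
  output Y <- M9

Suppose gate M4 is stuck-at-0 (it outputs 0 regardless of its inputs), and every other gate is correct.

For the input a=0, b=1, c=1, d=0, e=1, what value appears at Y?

Propagate with M4 forced: M1=0, M2=1, M3=1, M4=0 [stuck-at-0], M5=0, M6=0, M7=0, M8=0, M9=1.
So Y = 1. (Without the fault it would be 0.)

1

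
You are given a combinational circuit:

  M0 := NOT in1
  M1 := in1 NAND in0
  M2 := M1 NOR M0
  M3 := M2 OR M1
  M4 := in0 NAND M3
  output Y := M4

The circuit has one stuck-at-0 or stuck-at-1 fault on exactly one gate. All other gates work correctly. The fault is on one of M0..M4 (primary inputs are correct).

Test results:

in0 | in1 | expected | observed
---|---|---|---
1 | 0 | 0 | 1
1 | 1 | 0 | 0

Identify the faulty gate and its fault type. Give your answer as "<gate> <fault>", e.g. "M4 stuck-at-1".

M1 stuck-at-0

Fault-free values for test 1 (in0=1, in1=0): M0=1, M1=1, M2=0, M3=1, M4=0, giving Y=0. Observed 1.
Test 1: faults giving observed 1 are {M1 stuck-at-0, M3 stuck-at-0, M4 stuck-at-1}.
Test 2 (in0=1, in1=1): fault-free M0=0, M1=0, M2=1, M3=1, M4=0 → 0; observed 0. Eliminates M3 stuck-at-0, M4 stuck-at-1.
Only M1 stuck-at-0 is consistent with every test.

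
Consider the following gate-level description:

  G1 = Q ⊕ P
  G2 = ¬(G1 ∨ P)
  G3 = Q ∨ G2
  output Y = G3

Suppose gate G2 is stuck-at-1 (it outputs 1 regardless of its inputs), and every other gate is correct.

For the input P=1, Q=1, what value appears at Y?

1

Propagate with G2 forced: G1=0, G2=1 [stuck-at-1], G3=1.
So Y = 1. (Same as the fault-free value — the fault is masked on this input.)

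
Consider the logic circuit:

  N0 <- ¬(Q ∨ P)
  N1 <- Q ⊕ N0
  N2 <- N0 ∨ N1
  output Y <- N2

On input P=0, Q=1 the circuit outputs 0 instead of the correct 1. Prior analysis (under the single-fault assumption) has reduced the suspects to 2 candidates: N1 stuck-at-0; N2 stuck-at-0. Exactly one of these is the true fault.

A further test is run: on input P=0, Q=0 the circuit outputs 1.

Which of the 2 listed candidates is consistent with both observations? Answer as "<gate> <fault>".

Evaluate each candidate on input P=0, Q=0:
  N1 stuck-at-0: N0=1, N1=0 [stuck-at-0], N2=1 → 1 — matches
  N2 stuck-at-0: N0=1, N1=1, N2=0 [stuck-at-0] → 0 — eliminated
Only N1 stuck-at-0 reproduces the observed 1.

N1 stuck-at-0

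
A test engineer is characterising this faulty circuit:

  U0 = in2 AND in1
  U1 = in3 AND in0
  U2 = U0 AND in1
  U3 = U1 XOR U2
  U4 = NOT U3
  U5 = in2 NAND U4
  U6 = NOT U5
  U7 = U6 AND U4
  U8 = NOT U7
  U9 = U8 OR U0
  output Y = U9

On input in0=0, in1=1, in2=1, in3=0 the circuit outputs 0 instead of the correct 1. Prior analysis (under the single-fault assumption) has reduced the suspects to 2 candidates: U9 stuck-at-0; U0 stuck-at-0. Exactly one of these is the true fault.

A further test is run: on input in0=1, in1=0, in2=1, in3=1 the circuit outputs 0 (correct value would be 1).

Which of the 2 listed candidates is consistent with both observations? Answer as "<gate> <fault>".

U9 stuck-at-0

Evaluate each candidate on input in0=1, in1=0, in2=1, in3=1:
  U9 stuck-at-0: U0=0, U1=1, U2=0, U3=1, U4=0, U5=1, U6=0, U7=0, U8=1, U9=0 [stuck-at-0] → 0 — matches
  U0 stuck-at-0: U0=0 [stuck-at-0], U1=1, U2=0, U3=1, U4=0, U5=1, U6=0, U7=0, U8=1, U9=1 → 1 — eliminated
Only U9 stuck-at-0 reproduces the observed 0.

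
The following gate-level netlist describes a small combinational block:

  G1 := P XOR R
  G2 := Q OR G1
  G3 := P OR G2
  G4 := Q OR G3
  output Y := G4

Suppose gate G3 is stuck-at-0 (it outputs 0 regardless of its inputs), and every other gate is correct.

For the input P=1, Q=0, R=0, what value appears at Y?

Propagate with G3 forced: G1=1, G2=1, G3=0 [stuck-at-0], G4=0.
So Y = 0. (Without the fault it would be 1.)

0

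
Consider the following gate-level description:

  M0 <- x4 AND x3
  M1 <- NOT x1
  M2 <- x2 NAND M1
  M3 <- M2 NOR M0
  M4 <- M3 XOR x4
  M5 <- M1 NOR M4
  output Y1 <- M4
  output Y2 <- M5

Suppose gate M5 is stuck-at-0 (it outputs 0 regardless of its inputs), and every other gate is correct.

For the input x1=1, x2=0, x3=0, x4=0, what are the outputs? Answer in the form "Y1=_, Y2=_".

Y1=0, Y2=0

Propagate with M5 forced: M0=0, M1=0, M2=1, M3=0, M4=0, M5=0 [stuck-at-0].
So the outputs are Y1=0, Y2=0. (Without the fault they would be Y1=0, Y2=1.)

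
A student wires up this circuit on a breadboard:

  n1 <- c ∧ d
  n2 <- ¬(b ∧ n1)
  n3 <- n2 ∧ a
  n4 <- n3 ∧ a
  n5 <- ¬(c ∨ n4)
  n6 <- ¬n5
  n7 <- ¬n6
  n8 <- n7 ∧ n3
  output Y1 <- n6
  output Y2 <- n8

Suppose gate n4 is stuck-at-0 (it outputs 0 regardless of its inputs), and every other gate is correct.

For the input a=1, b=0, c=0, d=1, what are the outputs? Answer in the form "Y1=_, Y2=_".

Y1=0, Y2=1

Propagate with n4 forced: n1=0, n2=1, n3=1, n4=0 [stuck-at-0], n5=1, n6=0, n7=1, n8=1.
So the outputs are Y1=0, Y2=1. (Without the fault they would be Y1=1, Y2=0.)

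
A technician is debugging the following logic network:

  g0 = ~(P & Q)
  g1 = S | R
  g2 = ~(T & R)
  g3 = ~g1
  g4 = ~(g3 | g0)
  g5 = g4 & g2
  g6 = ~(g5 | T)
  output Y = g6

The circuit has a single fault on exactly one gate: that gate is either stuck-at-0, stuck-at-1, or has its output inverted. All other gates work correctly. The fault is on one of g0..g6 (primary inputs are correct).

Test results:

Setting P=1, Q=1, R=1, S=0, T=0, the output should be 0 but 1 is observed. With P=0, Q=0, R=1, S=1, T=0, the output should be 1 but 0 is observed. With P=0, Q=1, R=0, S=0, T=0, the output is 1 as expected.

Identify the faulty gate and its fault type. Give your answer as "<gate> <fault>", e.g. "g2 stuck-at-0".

Fault-free values for test 1 (P=1, Q=1, R=1, S=0, T=0): g0=0, g1=1, g2=1, g3=0, g4=1, g5=1, g6=0, giving Y=0. Observed 1.
Test 1: faults giving observed 1 are {g0 stuck-at-1, g0 inverted output, g1 stuck-at-0, g1 inverted output, g2 stuck-at-0, g2 inverted output, g3 stuck-at-1, g3 inverted output, g4 stuck-at-0, g4 inverted output, g5 stuck-at-0, g5 inverted output, g6 stuck-at-1, g6 inverted output}.
Test 2 (P=0, Q=0, R=1, S=1, T=0): fault-free g0=1, g1=1, g2=1, g3=0, g4=0, g5=0, g6=1 → 1; observed 0. Eliminates g0 stuck-at-1, g1 stuck-at-0, g1 inverted output, g2 stuck-at-0, g2 inverted output, g3 stuck-at-1, g3 inverted output, g4 stuck-at-0, g5 stuck-at-0, g6 stuck-at-1.
Test 3 (P=0, Q=1, R=0, S=0, T=0): fault-free g0=1, g1=0, g2=1, g3=1, g4=0, g5=0, g6=1 → 1; observed 1. Eliminates g4 inverted output, g5 inverted output, g6 inverted output.
Only g0 inverted output is consistent with every test.

g0 inverted output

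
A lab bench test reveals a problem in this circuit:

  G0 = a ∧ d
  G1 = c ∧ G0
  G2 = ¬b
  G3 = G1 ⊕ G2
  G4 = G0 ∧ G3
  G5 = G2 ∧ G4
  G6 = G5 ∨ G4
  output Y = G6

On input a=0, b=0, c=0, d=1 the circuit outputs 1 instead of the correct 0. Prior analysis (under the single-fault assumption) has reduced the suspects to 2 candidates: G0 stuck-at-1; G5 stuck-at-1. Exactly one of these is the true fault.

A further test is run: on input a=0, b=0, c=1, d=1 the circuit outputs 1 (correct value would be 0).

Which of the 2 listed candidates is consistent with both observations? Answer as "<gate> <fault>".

G5 stuck-at-1

Evaluate each candidate on input a=0, b=0, c=1, d=1:
  G0 stuck-at-1: G0=1 [stuck-at-1], G1=1, G2=1, G3=0, G4=0, G5=0, G6=0 → 0 — eliminated
  G5 stuck-at-1: G0=0, G1=0, G2=1, G3=1, G4=0, G5=1 [stuck-at-1], G6=1 → 1 — matches
Only G5 stuck-at-1 reproduces the observed 1.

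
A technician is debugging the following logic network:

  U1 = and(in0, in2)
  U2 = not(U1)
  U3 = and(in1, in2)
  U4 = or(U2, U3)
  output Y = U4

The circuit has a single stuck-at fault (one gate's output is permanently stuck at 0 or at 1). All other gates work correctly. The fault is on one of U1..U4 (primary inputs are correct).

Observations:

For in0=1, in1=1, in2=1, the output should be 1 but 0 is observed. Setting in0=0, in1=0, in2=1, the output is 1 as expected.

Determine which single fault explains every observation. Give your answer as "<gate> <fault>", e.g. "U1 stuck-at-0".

Fault-free values for test 1 (in0=1, in1=1, in2=1): U1=1, U2=0, U3=1, U4=1, giving Y=1. Observed 0.
Test 1: faults giving observed 0 are {U3 stuck-at-0, U4 stuck-at-0}.
Test 2 (in0=0, in1=0, in2=1): fault-free U1=0, U2=1, U3=0, U4=1 → 1; observed 1. Eliminates U4 stuck-at-0.
Only U3 stuck-at-0 is consistent with every test.

U3 stuck-at-0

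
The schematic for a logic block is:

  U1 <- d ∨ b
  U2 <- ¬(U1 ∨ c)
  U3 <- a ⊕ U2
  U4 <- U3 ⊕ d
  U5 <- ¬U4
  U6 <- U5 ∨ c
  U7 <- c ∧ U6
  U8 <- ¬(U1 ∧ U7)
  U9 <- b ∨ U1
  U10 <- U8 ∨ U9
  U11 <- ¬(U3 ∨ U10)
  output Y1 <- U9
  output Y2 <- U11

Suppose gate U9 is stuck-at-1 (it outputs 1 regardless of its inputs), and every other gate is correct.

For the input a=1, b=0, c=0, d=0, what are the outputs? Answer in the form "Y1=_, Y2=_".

Y1=1, Y2=0

Propagate with U9 forced: U1=0, U2=1, U3=0, U4=0, U5=1, U6=1, U7=0, U8=1, U9=1 [stuck-at-1], U10=1, U11=0.
So the outputs are Y1=1, Y2=0. (Without the fault they would be Y1=0, Y2=0.)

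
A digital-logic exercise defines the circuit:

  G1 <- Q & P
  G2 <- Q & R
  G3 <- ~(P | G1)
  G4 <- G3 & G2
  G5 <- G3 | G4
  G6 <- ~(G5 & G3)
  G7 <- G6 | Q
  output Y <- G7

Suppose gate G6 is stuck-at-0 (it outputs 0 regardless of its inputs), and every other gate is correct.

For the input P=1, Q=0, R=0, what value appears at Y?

Propagate with G6 forced: G1=0, G2=0, G3=0, G4=0, G5=0, G6=0 [stuck-at-0], G7=0.
So Y = 0. (Without the fault it would be 1.)

0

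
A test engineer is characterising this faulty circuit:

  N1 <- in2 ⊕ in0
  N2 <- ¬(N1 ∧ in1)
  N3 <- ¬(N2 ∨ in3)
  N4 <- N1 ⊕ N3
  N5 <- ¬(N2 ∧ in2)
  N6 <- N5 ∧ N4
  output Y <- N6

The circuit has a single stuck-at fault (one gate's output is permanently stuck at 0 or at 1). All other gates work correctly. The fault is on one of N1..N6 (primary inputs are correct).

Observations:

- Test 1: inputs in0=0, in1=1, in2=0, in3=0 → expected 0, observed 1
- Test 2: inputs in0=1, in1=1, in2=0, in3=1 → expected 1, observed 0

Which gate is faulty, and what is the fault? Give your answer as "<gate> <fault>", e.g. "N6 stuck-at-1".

N3 stuck-at-1

Fault-free values for test 1 (in0=0, in1=1, in2=0, in3=0): N1=0, N2=1, N3=0, N4=0, N5=1, N6=0, giving Y=0. Observed 1.
Test 1: faults giving observed 1 are {N2 stuck-at-0, N3 stuck-at-1, N4 stuck-at-1, N6 stuck-at-1}.
Test 2 (in0=1, in1=1, in2=0, in3=1): fault-free N1=1, N2=0, N3=0, N4=1, N5=1, N6=1 → 1; observed 0. Eliminates N2 stuck-at-0, N4 stuck-at-1, N6 stuck-at-1.
Only N3 stuck-at-1 is consistent with every test.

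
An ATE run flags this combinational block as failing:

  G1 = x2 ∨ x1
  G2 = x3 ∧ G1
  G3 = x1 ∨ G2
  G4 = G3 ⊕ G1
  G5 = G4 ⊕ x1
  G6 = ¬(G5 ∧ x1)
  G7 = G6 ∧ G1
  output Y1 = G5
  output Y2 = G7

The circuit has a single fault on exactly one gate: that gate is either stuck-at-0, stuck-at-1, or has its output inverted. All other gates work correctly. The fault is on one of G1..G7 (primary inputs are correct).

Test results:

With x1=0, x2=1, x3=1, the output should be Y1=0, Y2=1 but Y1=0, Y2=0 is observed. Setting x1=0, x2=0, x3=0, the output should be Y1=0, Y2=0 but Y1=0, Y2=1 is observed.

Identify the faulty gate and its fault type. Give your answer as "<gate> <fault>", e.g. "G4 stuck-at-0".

G7 inverted output

Fault-free values for test 1 (x1=0, x2=1, x3=1): G1=1, G2=1, G3=1, G4=0, G5=0, G6=1, G7=1, giving Y1=0, Y2=1. Observed Y1=0, Y2=0.
Test 1: faults giving observed Y1=0, Y2=0 are {G1 stuck-at-0, G1 inverted output, G6 stuck-at-0, G6 inverted output, G7 stuck-at-0, G7 inverted output}.
Test 2 (x1=0, x2=0, x3=0): fault-free G1=0, G2=0, G3=0, G4=0, G5=0, G6=1, G7=0 → Y1=0, Y2=0; observed Y1=0, Y2=1. Eliminates G1 stuck-at-0, G1 inverted output, G6 stuck-at-0, G6 inverted output, G7 stuck-at-0.
Only G7 inverted output is consistent with every test.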